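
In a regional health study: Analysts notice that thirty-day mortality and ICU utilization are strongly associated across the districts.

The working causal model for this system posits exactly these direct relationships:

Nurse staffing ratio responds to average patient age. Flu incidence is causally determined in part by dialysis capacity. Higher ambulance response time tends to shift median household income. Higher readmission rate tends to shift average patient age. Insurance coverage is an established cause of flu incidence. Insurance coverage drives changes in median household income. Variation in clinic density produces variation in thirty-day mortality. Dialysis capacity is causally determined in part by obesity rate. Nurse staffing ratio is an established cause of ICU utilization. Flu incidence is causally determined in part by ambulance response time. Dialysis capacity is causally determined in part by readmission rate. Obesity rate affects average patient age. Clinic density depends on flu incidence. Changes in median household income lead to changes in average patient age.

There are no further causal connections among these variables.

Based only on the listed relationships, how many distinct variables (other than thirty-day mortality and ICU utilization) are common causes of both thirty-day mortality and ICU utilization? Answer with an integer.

4

The common causes are: ambulance response time (to thirty-day mortality via ambulance response time → flu incidence → clinic density → thirty-day mortality; to ICU utilization via ambulance response time → median household income → average patient age → nurse staffing ratio → ICU utilization); insurance coverage (to thirty-day mortality via insurance coverage → flu incidence → clinic density → thirty-day mortality; to ICU utilization via insurance coverage → median household income → average patient age → nurse staffing ratio → ICU utilization); obesity rate (to thirty-day mortality via obesity rate → dialysis capacity → flu incidence → clinic density → thirty-day mortality; to ICU utilization via obesity rate → average patient age → nurse staffing ratio → ICU utilization); readmission rate (to thirty-day mortality via readmission rate → dialysis capacity → flu incidence → clinic density → thirty-day mortality; to ICU utilization via readmission rate → average patient age → nurse staffing ratio → ICU utilization).
Every other variable lacks a causal path to at least one of thirty-day mortality and ICU utilization.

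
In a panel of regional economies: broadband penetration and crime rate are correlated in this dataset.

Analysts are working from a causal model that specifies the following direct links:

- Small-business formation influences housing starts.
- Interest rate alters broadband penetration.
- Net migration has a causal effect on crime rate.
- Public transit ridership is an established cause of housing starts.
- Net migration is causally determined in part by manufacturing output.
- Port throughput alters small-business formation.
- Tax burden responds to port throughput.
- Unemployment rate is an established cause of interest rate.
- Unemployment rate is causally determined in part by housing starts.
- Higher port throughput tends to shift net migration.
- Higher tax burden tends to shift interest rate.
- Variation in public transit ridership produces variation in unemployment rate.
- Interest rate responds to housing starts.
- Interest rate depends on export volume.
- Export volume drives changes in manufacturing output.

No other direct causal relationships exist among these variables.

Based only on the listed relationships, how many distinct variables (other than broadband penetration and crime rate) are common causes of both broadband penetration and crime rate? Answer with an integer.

2

The common causes are: export volume (to broadband penetration via export volume → interest rate → broadband penetration; to crime rate via export volume → manufacturing output → net migration → crime rate); port throughput (to broadband penetration via port throughput → tax burden → interest rate → broadband penetration; to crime rate via port throughput → net migration → crime rate).
Every other variable lacks a causal path to at least one of broadband penetration and crime rate.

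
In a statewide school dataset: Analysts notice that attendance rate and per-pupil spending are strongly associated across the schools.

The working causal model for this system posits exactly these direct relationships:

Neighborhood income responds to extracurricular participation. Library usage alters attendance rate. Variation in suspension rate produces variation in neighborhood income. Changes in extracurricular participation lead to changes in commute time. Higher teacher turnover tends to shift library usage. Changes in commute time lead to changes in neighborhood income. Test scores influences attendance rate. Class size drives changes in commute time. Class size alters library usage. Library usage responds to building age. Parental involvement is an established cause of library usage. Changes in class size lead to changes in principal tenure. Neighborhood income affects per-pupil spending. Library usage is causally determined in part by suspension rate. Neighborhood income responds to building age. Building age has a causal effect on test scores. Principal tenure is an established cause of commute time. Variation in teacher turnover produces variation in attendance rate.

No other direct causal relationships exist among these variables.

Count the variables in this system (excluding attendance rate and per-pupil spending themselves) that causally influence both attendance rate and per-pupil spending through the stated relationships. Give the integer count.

The common causes are: building age (to attendance rate via building age → library usage → attendance rate; to per-pupil spending via building age → neighborhood income → per-pupil spending); class size (to attendance rate via class size → library usage → attendance rate; to per-pupil spending via class size → commute time → neighborhood income → per-pupil spending); suspension rate (to attendance rate via suspension rate → library usage → attendance rate; to per-pupil spending via suspension rate → neighborhood income → per-pupil spending).
Every other variable lacks a causal path to at least one of attendance rate and per-pupil spending.

3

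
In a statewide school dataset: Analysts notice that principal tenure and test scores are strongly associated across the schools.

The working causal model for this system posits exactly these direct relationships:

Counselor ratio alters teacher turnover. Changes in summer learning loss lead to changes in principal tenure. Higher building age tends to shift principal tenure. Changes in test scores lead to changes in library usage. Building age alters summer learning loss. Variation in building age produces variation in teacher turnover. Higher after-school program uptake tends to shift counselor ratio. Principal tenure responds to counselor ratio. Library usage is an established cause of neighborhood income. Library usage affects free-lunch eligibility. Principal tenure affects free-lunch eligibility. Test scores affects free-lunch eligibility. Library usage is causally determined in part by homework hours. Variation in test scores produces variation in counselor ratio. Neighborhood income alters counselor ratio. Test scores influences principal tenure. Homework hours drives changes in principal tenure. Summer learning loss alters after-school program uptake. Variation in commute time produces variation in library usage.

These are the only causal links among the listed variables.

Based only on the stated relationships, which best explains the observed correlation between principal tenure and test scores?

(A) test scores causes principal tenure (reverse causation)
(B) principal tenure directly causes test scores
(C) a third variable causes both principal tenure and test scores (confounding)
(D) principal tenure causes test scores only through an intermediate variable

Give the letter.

The stated link runs test scores → principal tenure; principal tenure has no causal path to test scores. No variable causes both, so confounding is ruled out. The correlation reflects reverse causation.

A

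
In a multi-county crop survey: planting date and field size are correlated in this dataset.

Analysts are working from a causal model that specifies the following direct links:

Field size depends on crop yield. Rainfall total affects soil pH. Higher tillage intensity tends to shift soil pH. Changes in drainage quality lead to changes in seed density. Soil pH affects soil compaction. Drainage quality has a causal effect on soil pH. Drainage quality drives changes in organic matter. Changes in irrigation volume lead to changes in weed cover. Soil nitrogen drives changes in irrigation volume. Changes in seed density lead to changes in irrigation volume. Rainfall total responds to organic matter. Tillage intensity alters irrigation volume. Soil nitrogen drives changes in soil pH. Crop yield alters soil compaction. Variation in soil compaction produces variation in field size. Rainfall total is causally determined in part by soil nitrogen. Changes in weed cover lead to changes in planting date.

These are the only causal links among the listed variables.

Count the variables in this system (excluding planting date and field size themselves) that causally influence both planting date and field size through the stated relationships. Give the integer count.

The common causes are: drainage quality (to planting date via drainage quality → seed density → irrigation volume → weed cover → planting date; to field size via drainage quality → soil pH → soil compaction → field size); soil nitrogen (to planting date via soil nitrogen → irrigation volume → weed cover → planting date; to field size via soil nitrogen → soil pH → soil compaction → field size); tillage intensity (to planting date via tillage intensity → irrigation volume → weed cover → planting date; to field size via tillage intensity → soil pH → soil compaction → field size).
Every other variable lacks a causal path to at least one of planting date and field size.

3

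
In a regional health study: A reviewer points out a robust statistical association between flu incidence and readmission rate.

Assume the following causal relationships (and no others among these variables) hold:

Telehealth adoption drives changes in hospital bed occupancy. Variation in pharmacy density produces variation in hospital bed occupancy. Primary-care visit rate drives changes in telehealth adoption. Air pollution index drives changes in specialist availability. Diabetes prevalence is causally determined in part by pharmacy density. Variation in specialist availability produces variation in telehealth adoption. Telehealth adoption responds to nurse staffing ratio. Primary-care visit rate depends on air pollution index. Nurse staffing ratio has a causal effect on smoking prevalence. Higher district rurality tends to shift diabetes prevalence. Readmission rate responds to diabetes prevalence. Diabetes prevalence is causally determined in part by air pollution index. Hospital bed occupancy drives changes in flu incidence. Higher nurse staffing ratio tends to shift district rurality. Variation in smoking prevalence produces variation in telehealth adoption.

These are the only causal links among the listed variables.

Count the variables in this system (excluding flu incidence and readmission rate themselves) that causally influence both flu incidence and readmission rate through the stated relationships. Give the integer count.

3

The common causes are: air pollution index (to flu incidence via air pollution index → specialist availability → telehealth adoption → hospital bed occupancy → flu incidence; to readmission rate via air pollution index → diabetes prevalence → readmission rate); nurse staffing ratio (to flu incidence via nurse staffing ratio → telehealth adoption → hospital bed occupancy → flu incidence; to readmission rate via nurse staffing ratio → district rurality → diabetes prevalence → readmission rate); pharmacy density (to flu incidence via pharmacy density → hospital bed occupancy → flu incidence; to readmission rate via pharmacy density → diabetes prevalence → readmission rate).
Every other variable lacks a causal path to at least one of flu incidence and readmission rate.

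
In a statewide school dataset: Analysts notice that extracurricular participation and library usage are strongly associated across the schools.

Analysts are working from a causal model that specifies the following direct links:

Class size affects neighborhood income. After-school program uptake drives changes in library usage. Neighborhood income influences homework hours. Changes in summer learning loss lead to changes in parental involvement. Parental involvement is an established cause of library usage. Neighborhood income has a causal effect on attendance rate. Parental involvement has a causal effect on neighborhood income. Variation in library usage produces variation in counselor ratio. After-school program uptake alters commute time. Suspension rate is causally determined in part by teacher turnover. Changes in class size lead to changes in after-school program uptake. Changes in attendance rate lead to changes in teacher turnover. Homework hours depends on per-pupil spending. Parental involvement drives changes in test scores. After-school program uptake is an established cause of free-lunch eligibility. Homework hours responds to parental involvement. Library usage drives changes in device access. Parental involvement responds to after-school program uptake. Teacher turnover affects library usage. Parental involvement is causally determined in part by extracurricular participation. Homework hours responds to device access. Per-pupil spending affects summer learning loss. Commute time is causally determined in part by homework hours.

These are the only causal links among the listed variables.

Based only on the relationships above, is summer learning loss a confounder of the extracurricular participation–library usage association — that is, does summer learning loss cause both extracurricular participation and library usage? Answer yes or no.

no

Summer learning loss has no stated causal path to extracurricular participation. A confounder must cause both variables, so summer learning loss does not qualify.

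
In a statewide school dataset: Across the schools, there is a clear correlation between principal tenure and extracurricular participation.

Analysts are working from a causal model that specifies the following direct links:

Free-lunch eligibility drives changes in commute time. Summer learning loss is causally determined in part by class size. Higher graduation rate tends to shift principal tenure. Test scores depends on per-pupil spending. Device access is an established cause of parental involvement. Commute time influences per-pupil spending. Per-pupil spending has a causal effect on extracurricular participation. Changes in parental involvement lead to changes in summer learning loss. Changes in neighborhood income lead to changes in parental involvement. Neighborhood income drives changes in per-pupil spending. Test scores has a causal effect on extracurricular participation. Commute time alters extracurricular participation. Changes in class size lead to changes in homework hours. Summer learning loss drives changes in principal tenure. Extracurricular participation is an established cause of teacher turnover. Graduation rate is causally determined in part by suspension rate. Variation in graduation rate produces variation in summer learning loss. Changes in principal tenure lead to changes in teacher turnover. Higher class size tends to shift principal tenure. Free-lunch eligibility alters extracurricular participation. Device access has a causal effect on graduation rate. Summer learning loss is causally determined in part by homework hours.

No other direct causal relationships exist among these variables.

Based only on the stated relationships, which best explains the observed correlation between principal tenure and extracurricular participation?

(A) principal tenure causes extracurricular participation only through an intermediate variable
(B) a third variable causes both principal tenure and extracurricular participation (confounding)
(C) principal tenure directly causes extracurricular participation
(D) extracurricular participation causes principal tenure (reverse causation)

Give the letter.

B

Neighborhood income causes principal tenure (neighborhood income → parental involvement → summer learning loss → principal tenure) and extracurricular participation (neighborhood income → per-pupil spending → extracurricular participation) — a common cause creating the correlation.
There is no stated path from principal tenure to extracurricular participation or from extracurricular participation to principal tenure, so neither direct nor reverse causation applies.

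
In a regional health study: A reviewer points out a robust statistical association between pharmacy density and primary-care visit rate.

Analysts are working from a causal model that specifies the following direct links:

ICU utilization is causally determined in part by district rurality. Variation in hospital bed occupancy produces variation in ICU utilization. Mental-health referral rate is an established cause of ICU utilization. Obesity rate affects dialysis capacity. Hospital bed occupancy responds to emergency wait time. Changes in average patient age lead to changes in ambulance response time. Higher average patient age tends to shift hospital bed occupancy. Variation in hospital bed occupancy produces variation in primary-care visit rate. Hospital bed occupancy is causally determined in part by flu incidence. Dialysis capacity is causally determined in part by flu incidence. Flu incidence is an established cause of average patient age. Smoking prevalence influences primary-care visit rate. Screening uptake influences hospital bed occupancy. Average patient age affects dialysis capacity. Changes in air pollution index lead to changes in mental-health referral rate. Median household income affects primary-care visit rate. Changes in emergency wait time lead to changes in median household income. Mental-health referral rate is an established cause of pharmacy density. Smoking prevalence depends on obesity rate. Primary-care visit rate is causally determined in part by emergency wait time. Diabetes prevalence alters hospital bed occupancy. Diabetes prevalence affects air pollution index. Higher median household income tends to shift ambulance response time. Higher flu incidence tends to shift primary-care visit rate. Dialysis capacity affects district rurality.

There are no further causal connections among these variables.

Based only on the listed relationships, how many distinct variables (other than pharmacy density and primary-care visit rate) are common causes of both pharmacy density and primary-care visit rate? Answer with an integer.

1

The common causes are: diabetes prevalence (to pharmacy density via diabetes prevalence → air pollution index → mental-health referral rate → pharmacy density; to primary-care visit rate via diabetes prevalence → hospital bed occupancy → primary-care visit rate).
Every other variable lacks a causal path to at least one of pharmacy density and primary-care visit rate.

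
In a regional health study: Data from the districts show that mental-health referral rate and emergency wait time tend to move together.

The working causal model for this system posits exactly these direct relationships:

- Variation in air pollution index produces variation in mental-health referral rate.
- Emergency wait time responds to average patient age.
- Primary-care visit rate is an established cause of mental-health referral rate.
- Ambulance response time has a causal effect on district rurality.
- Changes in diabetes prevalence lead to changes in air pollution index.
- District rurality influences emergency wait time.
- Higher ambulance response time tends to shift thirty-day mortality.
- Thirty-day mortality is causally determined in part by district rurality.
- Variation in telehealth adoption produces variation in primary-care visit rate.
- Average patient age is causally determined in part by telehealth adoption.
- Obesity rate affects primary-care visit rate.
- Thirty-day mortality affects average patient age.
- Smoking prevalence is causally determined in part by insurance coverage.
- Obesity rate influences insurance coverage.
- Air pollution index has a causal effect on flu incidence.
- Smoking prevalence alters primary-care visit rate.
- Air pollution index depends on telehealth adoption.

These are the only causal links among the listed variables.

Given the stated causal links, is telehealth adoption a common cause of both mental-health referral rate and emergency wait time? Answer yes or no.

Telehealth adoption has a causal path to mental-health referral rate (telehealth adoption → primary-care visit rate → mental-health referral rate) and to emergency wait time (telehealth adoption → average patient age → emergency wait time), so it is a common cause of both — a confounder.

yes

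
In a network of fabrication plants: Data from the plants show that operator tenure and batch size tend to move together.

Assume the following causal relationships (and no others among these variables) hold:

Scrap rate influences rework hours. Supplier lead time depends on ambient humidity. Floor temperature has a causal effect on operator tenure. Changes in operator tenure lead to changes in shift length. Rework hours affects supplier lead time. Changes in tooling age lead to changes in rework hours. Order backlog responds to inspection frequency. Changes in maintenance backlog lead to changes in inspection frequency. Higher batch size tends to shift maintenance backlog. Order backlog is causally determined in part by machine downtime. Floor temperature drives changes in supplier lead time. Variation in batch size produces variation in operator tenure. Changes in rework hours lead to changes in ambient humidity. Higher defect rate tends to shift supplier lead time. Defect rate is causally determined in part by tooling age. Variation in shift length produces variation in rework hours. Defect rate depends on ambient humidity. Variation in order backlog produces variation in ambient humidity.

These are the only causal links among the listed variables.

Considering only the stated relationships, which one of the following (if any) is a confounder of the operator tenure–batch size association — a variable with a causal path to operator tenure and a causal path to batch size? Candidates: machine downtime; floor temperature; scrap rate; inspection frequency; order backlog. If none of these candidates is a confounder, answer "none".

None of the listed candidates has causal paths to both operator tenure and batch size in the stated relationships, so none is a common cause.

none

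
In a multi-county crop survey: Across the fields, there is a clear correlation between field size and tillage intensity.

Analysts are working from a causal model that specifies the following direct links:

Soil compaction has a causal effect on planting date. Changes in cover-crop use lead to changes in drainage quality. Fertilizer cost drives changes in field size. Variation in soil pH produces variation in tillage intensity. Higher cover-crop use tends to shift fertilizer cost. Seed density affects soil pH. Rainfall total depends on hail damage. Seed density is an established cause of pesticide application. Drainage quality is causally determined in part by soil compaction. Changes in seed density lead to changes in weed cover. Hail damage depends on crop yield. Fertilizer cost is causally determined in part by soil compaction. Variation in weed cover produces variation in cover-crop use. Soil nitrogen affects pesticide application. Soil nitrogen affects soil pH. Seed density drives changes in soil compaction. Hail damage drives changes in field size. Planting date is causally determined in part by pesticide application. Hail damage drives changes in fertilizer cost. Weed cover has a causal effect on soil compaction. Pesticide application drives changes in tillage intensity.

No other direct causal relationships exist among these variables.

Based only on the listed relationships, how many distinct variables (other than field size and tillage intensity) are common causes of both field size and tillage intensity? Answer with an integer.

1

The common causes are: seed density (to field size via seed density → soil compaction → fertilizer cost → field size; to tillage intensity via seed density → pesticide application → tillage intensity).
Every other variable lacks a causal path to at least one of field size and tillage intensity.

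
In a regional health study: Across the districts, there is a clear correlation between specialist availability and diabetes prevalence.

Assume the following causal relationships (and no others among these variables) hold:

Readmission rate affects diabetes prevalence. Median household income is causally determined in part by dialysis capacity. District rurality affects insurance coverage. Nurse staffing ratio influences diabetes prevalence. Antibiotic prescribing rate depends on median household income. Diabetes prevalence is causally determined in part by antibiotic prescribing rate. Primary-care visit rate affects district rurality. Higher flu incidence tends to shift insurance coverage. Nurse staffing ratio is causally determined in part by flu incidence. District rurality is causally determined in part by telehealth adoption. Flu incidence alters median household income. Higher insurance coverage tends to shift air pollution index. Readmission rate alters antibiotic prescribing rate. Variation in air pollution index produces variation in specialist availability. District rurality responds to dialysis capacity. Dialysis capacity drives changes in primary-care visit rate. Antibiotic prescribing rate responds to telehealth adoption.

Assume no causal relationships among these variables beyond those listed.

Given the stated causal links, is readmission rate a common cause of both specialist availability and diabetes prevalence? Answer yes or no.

Readmission rate has no stated causal path to specialist availability. A confounder must cause both variables, so readmission rate does not qualify.

no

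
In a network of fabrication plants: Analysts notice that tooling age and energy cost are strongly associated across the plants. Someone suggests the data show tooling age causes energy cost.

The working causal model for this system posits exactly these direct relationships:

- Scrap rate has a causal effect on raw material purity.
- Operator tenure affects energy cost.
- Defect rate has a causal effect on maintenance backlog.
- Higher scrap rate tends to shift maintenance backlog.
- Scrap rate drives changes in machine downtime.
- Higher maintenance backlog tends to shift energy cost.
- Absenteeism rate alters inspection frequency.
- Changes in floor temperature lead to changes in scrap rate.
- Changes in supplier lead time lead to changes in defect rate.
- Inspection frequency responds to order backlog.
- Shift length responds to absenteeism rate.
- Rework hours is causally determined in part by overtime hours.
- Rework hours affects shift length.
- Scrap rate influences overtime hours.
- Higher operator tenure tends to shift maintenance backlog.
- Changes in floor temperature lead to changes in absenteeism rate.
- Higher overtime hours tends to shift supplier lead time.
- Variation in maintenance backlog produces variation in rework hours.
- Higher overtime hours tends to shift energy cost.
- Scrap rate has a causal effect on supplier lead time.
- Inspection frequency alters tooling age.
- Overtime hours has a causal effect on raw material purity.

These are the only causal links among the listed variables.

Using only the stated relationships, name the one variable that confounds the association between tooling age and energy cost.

Floor temperature has a causal path to tooling age (floor temperature → absenteeism rate → inspection frequency → tooling age) and a separate causal path to energy cost (floor temperature → scrap rate → overtime hours → energy cost), so it is a common cause of both.
No stated relationship gives tooling age a causal route to energy cost, so the correlation is explained by the shared upstream cause rather than a direct effect.

floor temperature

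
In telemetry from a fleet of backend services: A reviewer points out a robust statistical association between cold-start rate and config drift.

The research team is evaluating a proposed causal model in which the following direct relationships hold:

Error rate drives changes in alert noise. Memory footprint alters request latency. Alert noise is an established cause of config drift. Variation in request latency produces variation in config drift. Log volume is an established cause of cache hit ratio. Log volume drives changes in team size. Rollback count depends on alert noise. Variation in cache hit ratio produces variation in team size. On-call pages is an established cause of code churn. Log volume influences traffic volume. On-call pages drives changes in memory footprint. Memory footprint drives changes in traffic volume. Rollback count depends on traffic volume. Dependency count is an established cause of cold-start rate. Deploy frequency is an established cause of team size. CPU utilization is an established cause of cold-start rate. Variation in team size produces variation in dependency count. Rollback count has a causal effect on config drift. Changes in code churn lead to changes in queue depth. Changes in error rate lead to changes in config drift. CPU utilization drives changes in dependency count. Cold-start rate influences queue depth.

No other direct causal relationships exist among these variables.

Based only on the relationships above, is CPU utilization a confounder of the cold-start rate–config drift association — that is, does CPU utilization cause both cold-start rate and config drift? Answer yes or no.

no

CPU utilization has no stated causal path to config drift. A confounder must cause both variables, so CPU utilization does not qualify.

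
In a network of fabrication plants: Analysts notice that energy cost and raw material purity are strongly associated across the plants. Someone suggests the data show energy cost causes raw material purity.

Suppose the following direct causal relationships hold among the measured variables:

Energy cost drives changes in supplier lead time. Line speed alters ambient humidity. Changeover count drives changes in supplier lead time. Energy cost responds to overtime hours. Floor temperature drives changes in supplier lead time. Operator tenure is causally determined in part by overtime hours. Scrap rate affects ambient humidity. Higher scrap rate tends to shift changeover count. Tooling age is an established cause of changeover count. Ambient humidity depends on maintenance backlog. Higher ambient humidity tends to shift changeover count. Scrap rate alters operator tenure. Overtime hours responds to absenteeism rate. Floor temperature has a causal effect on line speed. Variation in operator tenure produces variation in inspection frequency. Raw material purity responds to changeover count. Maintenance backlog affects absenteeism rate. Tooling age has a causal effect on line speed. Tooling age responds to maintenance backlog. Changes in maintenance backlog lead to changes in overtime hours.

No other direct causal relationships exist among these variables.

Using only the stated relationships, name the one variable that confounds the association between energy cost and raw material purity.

maintenance backlog

Maintenance backlog has a causal path to energy cost (maintenance backlog → overtime hours → energy cost) and a separate causal path to raw material purity (maintenance backlog → ambient humidity → changeover count → raw material purity), so it is a common cause of both.
No stated relationship gives energy cost a causal route to raw material purity, so the correlation is explained by the shared upstream cause rather than a direct effect.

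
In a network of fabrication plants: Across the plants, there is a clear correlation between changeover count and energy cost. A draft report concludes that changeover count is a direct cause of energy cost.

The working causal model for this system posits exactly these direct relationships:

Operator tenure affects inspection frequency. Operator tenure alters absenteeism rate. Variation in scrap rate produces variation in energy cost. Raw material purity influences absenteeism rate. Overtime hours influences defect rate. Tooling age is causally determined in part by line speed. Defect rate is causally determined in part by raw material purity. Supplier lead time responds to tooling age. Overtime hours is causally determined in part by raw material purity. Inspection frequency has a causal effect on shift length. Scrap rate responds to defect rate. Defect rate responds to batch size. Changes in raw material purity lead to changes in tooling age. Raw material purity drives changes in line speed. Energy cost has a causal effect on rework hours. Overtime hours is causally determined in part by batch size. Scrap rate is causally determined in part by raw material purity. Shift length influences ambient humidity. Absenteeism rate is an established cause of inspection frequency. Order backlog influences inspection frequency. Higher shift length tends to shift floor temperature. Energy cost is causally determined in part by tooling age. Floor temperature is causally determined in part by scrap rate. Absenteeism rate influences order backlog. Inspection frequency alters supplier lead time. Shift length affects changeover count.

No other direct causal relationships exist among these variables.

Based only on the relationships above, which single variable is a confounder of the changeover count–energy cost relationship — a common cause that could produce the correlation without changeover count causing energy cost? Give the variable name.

Raw material purity has a causal path to changeover count (raw material purity → absenteeism rate → inspection frequency → shift length → changeover count) and a separate causal path to energy cost (raw material purity → scrap rate → energy cost), so it is a common cause of both.
No stated relationship gives changeover count a causal route to energy cost, so the correlation is explained by the shared upstream cause rather than a direct effect.

raw material purity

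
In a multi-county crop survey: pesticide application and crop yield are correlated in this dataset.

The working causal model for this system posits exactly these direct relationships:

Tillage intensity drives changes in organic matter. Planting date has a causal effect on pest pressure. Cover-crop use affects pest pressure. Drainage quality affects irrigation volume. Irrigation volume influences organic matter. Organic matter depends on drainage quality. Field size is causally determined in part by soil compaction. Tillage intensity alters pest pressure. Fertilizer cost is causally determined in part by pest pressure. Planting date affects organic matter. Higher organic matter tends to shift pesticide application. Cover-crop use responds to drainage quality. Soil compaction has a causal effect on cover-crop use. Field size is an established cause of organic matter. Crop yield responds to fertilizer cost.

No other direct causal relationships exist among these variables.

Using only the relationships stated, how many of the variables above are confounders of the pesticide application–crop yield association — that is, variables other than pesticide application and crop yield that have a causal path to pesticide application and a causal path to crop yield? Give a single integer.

4

The common causes are: drainage quality (to pesticide application via drainage quality → organic matter → pesticide application; to crop yield via drainage quality → cover-crop use → pest pressure → fertilizer cost → crop yield); planting date (to pesticide application via planting date → organic matter → pesticide application; to crop yield via planting date → pest pressure → fertilizer cost → crop yield); soil compaction (to pesticide application via soil compaction → field size → organic matter → pesticide application; to crop yield via soil compaction → cover-crop use → pest pressure → fertilizer cost → crop yield); tillage intensity (to pesticide application via tillage intensity → organic matter → pesticide application; to crop yield via tillage intensity → pest pressure → fertilizer cost → crop yield).
Every other variable lacks a causal path to at least one of pesticide application and crop yield.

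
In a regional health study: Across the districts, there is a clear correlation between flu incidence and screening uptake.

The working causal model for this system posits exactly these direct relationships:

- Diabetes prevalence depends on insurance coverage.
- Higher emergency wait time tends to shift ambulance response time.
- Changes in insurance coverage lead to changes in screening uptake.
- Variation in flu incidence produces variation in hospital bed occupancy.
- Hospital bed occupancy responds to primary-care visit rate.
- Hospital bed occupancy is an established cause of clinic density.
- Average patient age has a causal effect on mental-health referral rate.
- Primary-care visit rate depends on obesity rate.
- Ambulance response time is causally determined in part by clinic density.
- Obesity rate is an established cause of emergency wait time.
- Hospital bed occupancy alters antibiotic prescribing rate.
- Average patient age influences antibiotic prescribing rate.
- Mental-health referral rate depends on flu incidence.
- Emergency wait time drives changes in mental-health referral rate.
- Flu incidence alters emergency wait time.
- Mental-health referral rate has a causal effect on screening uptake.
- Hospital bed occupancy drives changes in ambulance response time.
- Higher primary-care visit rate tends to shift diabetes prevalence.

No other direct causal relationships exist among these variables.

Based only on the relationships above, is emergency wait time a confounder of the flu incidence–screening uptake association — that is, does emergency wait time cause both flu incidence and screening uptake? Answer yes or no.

no

Emergency wait time has no stated causal path to flu incidence. A confounder must cause both variables, so emergency wait time does not qualify.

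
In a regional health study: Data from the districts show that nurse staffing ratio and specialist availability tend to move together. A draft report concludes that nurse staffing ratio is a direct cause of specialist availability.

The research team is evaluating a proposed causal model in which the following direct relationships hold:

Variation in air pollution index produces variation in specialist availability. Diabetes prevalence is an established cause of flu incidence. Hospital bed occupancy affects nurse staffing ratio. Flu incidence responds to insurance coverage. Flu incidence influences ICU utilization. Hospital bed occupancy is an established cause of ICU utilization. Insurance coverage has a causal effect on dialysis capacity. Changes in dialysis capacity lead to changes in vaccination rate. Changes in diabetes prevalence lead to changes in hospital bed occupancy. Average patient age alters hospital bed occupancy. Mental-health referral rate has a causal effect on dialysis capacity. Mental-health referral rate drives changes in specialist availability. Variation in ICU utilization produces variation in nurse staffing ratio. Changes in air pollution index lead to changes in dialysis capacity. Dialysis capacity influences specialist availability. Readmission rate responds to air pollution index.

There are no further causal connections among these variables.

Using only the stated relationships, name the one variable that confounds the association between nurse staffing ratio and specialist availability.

Insurance coverage has a causal path to nurse staffing ratio (insurance coverage → flu incidence → ICU utilization → nurse staffing ratio) and a separate causal path to specialist availability (insurance coverage → dialysis capacity → specialist availability), so it is a common cause of both.
No stated relationship gives nurse staffing ratio a causal route to specialist availability, so the correlation is explained by the shared upstream cause rather than a direct effect.

insurance coverage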